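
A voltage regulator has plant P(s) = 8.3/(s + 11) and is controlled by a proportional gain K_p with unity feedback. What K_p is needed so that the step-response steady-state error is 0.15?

The loop is type 0, so e_ss(step) = 1/(1 + K_pos) with K_pos = K_p·P(0).
P(0) = 0.7545. Require 1/(1 + K_p·0.7545) = 0.15, so 1 + 0.7545·K_p = 6.667.
K_p = (6.667 − 1)/0.7545 = 7.51.

K_p = 7.51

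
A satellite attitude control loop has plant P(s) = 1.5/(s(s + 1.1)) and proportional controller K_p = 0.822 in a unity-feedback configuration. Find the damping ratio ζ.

ζ = 0.495

1 + K_p·P(s) = 0 gives s² + 1.1s + 1.233 = 0.
So ω_n² = 1.233 ⇒ ω_n = 1.11 rad/s, and ζ = 1.1/(2ω_n) = 0.495.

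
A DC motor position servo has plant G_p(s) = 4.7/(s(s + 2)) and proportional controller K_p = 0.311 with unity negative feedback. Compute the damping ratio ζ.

1 + K_p·G_p(s) = 0 gives s² + 2s + 1.462 = 0.
So ω_n² = 1.462 ⇒ ω_n = 1.209 rad/s, and ζ = 2/(2ω_n) = 0.827.

ζ = 0.827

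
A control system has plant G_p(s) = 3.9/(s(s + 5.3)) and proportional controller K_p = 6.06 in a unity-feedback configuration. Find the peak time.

T_p = 0.771 s

The closed-loop denominator s² + 5.3s + 23.63 gives ω_n = √23.63 = 4.861 and ζ = 5.3/(2ω_n) = 0.5451.
Damped frequency ω_d = ω_n√(1−ζ²) = 4.076 rad/s, so peak time T_p = π/ω_d = 0.771 s.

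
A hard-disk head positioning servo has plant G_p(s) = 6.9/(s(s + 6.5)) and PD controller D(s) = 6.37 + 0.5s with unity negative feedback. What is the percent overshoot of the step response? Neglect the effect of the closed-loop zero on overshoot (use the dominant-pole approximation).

Forward path: (6.37 + 0.5s)·6.9/(s(s+6.5)). The closed-loop characteristic equation is s² + (6.5 + 6.9·0.5)s + 6.9·6.37 = 0.
That is s² + 9.95s + 43.95 = 0, so ω_n = 6.63 rad/s and ζ = 9.95/(2·6.63) = 0.7504.
%OS = 100·exp(−πζ/√(1−ζ²)) = 2.82%.

2.82%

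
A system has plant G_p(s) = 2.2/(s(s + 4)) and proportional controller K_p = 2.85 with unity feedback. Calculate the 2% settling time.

T_s ≈ 2 s

From 1 + K_pG_p(s) = 0: s² + 4s + 6.27 = 0 ⇒ ω_n = 2.504, ζ = 0.7987.
2% settling time T_s ≈ 4/(ζω_n) = 4/2 = 2 s.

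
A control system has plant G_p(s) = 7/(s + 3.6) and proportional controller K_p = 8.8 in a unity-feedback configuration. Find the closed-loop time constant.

τ = 0.0153 s

Closed-loop transfer function: T(s) = K_p·G_p(s)/(1 + K_p·G_p(s)) = 61.6/(s + 3.6 + 61.6) = 61.6/(s + 65.2).
Time constant τ = 1/65.2 = 0.0153 s.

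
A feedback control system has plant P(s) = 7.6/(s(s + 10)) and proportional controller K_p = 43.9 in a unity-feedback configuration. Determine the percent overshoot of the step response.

Closed-loop characteristic equation: s² + 10s + 333.6 = 0, so ω_n = 18.27 rad/s and ζ = 10/(2·18.27) = 0.2737.
%OS = 100·exp(−πζ/√(1−ζ²)) = 100·exp(−π·0.2737/√0.9251) = 40.9%.

40.9%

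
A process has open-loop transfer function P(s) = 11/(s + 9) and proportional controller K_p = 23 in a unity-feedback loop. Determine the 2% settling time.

T_s ≈ 0.0153 s

Closed-loop transfer function: T(s) = K_p·P(s)/(1 + K_p·P(s)) = 253/(s + 9 + 253) = 253/(s + 262).
Time constant τ = 1/262 = 0.003817 s, so the 2% settling time is about 4τ = 0.0153 s.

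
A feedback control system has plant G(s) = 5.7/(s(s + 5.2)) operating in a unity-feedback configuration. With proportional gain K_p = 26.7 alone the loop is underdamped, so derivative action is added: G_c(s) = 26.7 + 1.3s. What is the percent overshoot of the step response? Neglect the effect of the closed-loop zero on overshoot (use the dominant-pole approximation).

Forward path: (26.7 + 1.3s)·5.7/(s(s+5.2)). The closed-loop characteristic equation is s² + (5.2 + 5.7·1.3)s + 5.7·26.7 = 0.
That is s² + 12.61s + 152.2 = 0, so ω_n = 12.34 rad/s and ζ = 12.61/(2·12.34) = 0.5111.
%OS = 100·exp(−πζ/√(1−ζ²)) = 15.4%.

15.4%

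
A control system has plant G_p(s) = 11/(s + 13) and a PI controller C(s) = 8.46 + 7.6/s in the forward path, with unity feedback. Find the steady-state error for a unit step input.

0

The open loop C(s)G_p(s) has a pole at the origin (type 1), so the static position error constant is infinite and e_ss = 1/(1+∞) = 0.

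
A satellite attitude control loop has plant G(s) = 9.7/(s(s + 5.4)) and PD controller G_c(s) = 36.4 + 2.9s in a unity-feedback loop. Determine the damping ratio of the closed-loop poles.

Forward path: (36.4 + 2.9s)·9.7/(s(s+5.4)). The closed-loop characteristic equation is s² + (5.4 + 9.7·2.9)s + 9.7·36.4 = 0.
That is s² + 33.53s + 353.1 = 0, so ω_n = 18.79 rad/s and ζ = 33.53/(2·18.79) = 0.8922.

ζ = 0.892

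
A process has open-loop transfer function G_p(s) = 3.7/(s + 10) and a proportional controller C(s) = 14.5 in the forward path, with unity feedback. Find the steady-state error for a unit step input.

0.157

The loop is type 0. Static position error constant K_pos = C(0)·G_p(0) = 14.5·0.37 = 5.365.
Steady-state error to a unit step: e_ss = 1/(1+K_pos) = 1/6.365 = 0.157.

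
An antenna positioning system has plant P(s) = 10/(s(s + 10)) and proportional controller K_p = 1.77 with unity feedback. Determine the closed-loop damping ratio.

ζ = 1.19

The closed-loop denominator is s(s+10) + 1.77·10 = s² + 10s + 17.7.
So ω_n² = 17.7 ⇒ ω_n = 4.207 rad/s, and ζ = 10/(2ω_n) = 1.19.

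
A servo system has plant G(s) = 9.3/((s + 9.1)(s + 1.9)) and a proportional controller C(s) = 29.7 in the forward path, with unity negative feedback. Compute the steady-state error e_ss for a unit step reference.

0.0589

The loop is type 0. Static position error constant K_pos = C(0)·G(0) = 29.7·0.5379 = 15.98.
Steady-state error to a unit step: e_ss = 1/(1+K_pos) = 1/16.98 = 0.0589.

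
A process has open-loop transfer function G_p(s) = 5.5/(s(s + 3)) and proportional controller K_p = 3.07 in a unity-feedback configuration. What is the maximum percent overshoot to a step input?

From 1 + K_pG_p(s) = 0: s² + 3s + 16.88 = 0 ⇒ ω_n = 4.109, ζ = 0.365.
%OS = 100·exp(−πζ/√(1−ζ²)) = 100·exp(−π·0.365/√0.8667) = 29.2%.

29.2%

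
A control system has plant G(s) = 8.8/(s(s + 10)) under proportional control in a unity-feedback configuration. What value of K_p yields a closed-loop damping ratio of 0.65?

Closed-loop characteristic equation: s² + 10s + K_p·8.8 = 0.
So ω_n = √(8.8K_p) and 2ζω_n = 10, giving ζ = 10/(2√(8.8K_p)).
Setting ζ = 0.65: √(8.8K_p) = 10/(2·0.65) = 7.692, so K_p = 59.17/8.8 = 6.72.

K_p = 6.72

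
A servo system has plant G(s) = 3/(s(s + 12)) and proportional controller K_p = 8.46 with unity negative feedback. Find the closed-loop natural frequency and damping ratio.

The closed-loop denominator is s(s+12) + 8.46·3 = s² + 12s + 25.38.
So ω_n² = 25.38 ⇒ ω_n = 5.038 rad/s, and ζ = 12/(2ω_n) = 1.19.

ω_n = 5.04 rad/s, ζ = 1.19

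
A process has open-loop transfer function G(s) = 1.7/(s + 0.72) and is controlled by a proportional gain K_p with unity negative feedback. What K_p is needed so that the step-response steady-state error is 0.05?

Steady-state error for a unit step on this type-0 loop is 1/(1 + K_p·G(0)).
G(0) = 2.361. Require 1/(1 + K_p·2.361) = 0.05, so 1 + 2.361·K_p = 20.
K_p = (20 − 1)/2.361 = 8.05.

K_p = 8.05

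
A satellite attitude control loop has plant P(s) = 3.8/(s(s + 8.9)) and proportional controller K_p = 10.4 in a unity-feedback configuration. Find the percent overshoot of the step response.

4.29%

Closed-loop characteristic equation: s² + 8.9s + 39.52 = 0, so ω_n = 6.286 rad/s and ζ = 8.9/(2·6.286) = 0.7079.
%OS = 100·exp(−πζ/√(1−ζ²)) = 100·exp(−π·0.7079/√0.4989) = 4.29%.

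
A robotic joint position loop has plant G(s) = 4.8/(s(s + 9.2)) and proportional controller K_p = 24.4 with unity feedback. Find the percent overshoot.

From 1 + K_pG(s) = 0: s² + 9.2s + 117.1 = 0 ⇒ ω_n = 10.82, ζ = 0.4251.
%OS = 100·exp(−πζ/√(1−ζ²)) = 100·exp(−π·0.4251/√0.8193) = 22.9%.

22.9%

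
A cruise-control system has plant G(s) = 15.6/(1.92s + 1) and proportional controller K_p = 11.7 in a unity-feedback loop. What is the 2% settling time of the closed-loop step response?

T_s ≈ 0.0418 s

Closed loop: T(s) = K_p·G/(1+K_p·G) = 182.5/(1.92s + 1 + 182.5), with pole at s = −(1 + 182.5)/1.92 = −95.58.
τ = 1/95.58 = 0.01046 s, so 2% settling time ≈ 4τ = 0.0418 s.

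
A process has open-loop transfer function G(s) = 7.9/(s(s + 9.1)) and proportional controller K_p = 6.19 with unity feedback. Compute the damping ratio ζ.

ζ = 0.651

1 + K_p·G(s) = 0 gives s² + 9.1s + 48.9 = 0.
So ω_n² = 48.9 ⇒ ω_n = 6.993 rad/s, and ζ = 9.1/(2ω_n) = 0.651.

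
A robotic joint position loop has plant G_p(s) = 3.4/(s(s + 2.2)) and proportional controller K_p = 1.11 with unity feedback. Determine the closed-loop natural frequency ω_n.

ω_n = 1.94 rad/s

1 + K_p·G_p(s) = 0 gives s² + 2.2s + 3.774 = 0.
Matching s² + 2ζω_n s + ω_n²: ω_n = √3.774 = 1.943 rad/s and 2ζω_n = 2.2, so ζ = 2.2/(2·1.943) = 0.566.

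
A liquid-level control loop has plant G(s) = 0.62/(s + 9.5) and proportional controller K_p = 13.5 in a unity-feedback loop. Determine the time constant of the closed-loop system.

Closed-loop transfer function: T(s) = K_p·G(s)/(1 + K_p·G(s)) = 8.37/(s + 9.5 + 8.37) = 8.37/(s + 17.87).
Time constant τ = 1/17.87 = 0.056 s.

τ = 0.056 s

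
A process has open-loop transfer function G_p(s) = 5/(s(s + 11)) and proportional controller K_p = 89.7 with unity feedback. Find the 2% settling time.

From 1 + K_pG_p(s) = 0: s² + 11s + 448.5 = 0 ⇒ ω_n = 21.18, ζ = 0.2597.
2% settling time T_s ≈ 4/(ζω_n) = 4/5.5 = 0.727 s.

T_s ≈ 0.727 s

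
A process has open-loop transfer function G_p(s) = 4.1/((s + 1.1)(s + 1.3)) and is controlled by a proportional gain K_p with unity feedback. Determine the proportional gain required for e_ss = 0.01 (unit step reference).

For a type-0 loop with proportional control, e_ss = 1/(1 + K_p·G_p(0)).
G_p(0) = 2.867. Require 1/(1 + K_p·2.867) = 0.01, so 1 + 2.867·K_p = 100.
K_p = (100 − 1)/2.867 = 34.5.

K_p = 34.5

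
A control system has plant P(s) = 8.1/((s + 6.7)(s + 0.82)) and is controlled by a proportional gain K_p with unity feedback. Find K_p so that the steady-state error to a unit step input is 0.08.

K_p = 7.8

For a type-0 loop with proportional control, e_ss = 1/(1 + K_p·P(0)).
P(0) = 1.474. Require 1/(1 + K_p·1.474) = 0.08, so 1 + 1.474·K_p = 12.5.
K_p = (12.5 − 1)/1.474 = 7.8.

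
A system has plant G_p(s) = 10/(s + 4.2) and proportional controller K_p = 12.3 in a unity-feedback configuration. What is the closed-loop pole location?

Closed-loop transfer function: T(s) = K_p·G_p(s)/(1 + K_p·G_p(s)) = 123/(s + 4.2 + 123) = 123/(s + 127.2).
The closed-loop pole is at s = −127.2.

s = -127.2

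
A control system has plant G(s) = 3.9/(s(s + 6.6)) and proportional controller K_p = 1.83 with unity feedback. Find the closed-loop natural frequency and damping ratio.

With unity feedback the closed-loop characteristic equation is s² + 6.6s + 1.83·3.9 = s² + 6.6s + 7.137 = 0.
So ω_n² = 7.137 ⇒ ω_n = 2.672 rad/s, and ζ = 6.6/(2ω_n) = 1.24.

ω_n = 2.67 rad/s, ζ = 1.24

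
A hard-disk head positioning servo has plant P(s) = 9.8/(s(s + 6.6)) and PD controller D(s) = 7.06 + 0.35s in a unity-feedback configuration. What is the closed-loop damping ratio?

Forward path: (7.06 + 0.35s)·9.8/(s(s+6.6)). The closed-loop characteristic equation is s² + (6.6 + 9.8·0.35)s + 9.8·7.06 = 0.
That is s² + 10.03s + 69.19 = 0, so ω_n = 8.318 rad/s and ζ = 10.03/(2·8.318) = 0.6029.

ζ = 0.603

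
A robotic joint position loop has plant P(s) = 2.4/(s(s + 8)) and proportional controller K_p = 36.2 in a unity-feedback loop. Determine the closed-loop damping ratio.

ζ = 0.429

With unity feedback the closed-loop characteristic equation is s² + 8s + 36.2·2.4 = s² + 8s + 86.88 = 0.
Matching s² + 2ζω_n s + ω_n²: ω_n = √86.88 = 9.321 rad/s and 2ζω_n = 8, so ζ = 8/(2·9.321) = 0.429.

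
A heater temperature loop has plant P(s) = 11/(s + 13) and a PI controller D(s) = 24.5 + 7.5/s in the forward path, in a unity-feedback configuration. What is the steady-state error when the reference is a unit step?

The open loop D(s)P(s) has a pole at the origin (type 1), so the static position error constant is infinite and e_ss = 1/(1+∞) = 0.

0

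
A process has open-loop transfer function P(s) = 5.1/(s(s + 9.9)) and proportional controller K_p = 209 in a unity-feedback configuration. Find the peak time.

From 1 + K_pP(s) = 0: s² + 9.9s + 1066 = 0 ⇒ ω_n = 32.65, ζ = 0.1516.
Damped frequency ω_d = ω_n√(1−ζ²) = 32.27 rad/s, so peak time T_p = π/ω_d = 0.0974 s.

T_p = 0.0974 s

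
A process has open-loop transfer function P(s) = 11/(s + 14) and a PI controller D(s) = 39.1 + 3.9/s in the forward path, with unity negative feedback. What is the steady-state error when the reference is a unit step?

The open loop D(s)P(s) has a pole at the origin (type 1), so the static position error constant is infinite and e_ss = 1/(1+∞) = 0.

0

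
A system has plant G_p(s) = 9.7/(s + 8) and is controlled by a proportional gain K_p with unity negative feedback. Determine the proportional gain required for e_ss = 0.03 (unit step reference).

K_p = 26.7

The loop is type 0, so e_ss(step) = 1/(1 + K_pos) with K_pos = K_p·G_p(0).
G_p(0) = 1.212. Require 1/(1 + K_p·1.212) = 0.03, so 1 + 1.212·K_p = 33.33.
K_p = (33.33 − 1)/1.212 = 26.7.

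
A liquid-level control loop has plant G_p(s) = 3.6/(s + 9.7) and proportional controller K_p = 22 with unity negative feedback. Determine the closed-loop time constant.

τ = 0.0112 s

Closed-loop transfer function: T(s) = K_p·G_p(s)/(1 + K_p·G_p(s)) = 79.2/(s + 9.7 + 79.2) = 79.2/(s + 88.9).
Time constant τ = 1/88.9 = 0.0112 s.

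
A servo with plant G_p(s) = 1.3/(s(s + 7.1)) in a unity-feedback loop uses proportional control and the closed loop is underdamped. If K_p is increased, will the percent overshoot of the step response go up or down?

increase

Characteristic equation s² + 7.1s + K_p·1.3 = 0: raising K_p raises ω_n while 2ζω_n = 7.1 is fixed, so ζ falls and overshoot grows.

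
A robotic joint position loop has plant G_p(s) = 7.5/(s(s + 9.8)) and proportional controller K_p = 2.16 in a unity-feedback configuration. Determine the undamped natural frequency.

ω_n = 4.02 rad/s

The closed-loop denominator is s(s+9.8) + 2.16·7.5 = s² + 9.8s + 16.2.
Matching s² + 2ζω_n s + ω_n²: ω_n = √16.2 = 4.025 rad/s and 2ζω_n = 9.8, so ζ = 9.8/(2·4.025) = 1.22.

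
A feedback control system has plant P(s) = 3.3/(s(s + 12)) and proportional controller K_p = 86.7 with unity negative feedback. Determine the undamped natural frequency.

ω_n = 16.9 rad/s

1 + K_p·P(s) = 0 gives s² + 12s + 286.1 = 0.
Matching s² + 2ζω_n s + ω_n²: ω_n = √286.1 = 16.91 rad/s and 2ζω_n = 12, so ζ = 12/(2·16.91) = 0.355.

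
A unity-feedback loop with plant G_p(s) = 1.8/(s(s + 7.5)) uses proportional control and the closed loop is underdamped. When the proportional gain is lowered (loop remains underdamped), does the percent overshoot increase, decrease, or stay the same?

ζ = 7.5/(2√(1.8K_p)) rises as K_p falls; higher damping means less overshoot.

decrease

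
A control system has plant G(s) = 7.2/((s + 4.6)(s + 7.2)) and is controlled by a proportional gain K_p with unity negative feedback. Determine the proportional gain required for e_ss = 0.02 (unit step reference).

K_p = 225

For a type-0 loop with proportional control, e_ss = 1/(1 + K_p·G(0)).
G(0) = 0.2174. Require 1/(1 + K_p·0.2174) = 0.02, so 1 + 0.2174·K_p = 50.
K_p = (50 − 1)/0.2174 = 225.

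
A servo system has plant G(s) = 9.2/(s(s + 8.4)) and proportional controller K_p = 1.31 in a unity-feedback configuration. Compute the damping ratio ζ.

ζ = 1.21

1 + K_p·G(s) = 0 gives s² + 8.4s + 12.05 = 0.
Matching s² + 2ζω_n s + ω_n²: ω_n = √12.05 = 3.472 rad/s and 2ζω_n = 8.4, so ζ = 8.4/(2·3.472) = 1.21.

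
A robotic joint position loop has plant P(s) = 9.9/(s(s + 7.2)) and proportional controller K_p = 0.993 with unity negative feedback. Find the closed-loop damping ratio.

ζ = 1.15

The closed-loop denominator is s(s+7.2) + 0.993·9.9 = s² + 7.2s + 9.831.
Matching s² + 2ζω_n s + ω_n²: ω_n = √9.831 = 3.135 rad/s and 2ζω_n = 7.2, so ζ = 7.2/(2·3.135) = 1.15.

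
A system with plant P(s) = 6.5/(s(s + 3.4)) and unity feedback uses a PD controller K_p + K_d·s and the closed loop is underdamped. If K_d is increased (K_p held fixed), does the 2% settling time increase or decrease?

Characteristic equation s² + (3.4 + 6.5K_d)s + 6.5K_p = 0: raising K_d increases ζω_n = (3.4+6.5K_d)/2 while the loop stays underdamped, so T_s ≈ 4/(ζω_n) decreases.

decrease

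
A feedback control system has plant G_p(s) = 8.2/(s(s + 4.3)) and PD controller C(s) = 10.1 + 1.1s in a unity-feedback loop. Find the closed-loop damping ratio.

ζ = 0.732

Forward path: (10.1 + 1.1s)·8.2/(s(s+4.3)). The closed-loop characteristic equation is s² + (4.3 + 8.2·1.1)s + 8.2·10.1 = 0.
That is s² + 13.32s + 82.82 = 0, so ω_n = 9.101 rad/s and ζ = 13.32/(2·9.101) = 0.7318.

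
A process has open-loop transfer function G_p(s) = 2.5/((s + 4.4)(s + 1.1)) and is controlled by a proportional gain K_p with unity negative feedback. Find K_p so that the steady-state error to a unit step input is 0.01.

K_p = 192

For a type-0 loop with proportional control, e_ss = 1/(1 + K_p·G_p(0)).
G_p(0) = 0.5165. Require 1/(1 + K_p·0.5165) = 0.01, so 1 + 0.5165·K_p = 100.
K_p = (100 − 1)/0.5165 = 192.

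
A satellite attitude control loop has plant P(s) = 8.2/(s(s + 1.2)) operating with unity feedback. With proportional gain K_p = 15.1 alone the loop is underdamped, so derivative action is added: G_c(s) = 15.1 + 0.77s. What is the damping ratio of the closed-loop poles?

ζ = 0.338

Forward path: (15.1 + 0.77s)·8.2/(s(s+1.2)). The closed-loop characteristic equation is s² + (1.2 + 8.2·0.77)s + 8.2·15.1 = 0.
That is s² + 7.514s + 123.8 = 0, so ω_n = 11.13 rad/s and ζ = 7.514/(2·11.13) = 0.3376.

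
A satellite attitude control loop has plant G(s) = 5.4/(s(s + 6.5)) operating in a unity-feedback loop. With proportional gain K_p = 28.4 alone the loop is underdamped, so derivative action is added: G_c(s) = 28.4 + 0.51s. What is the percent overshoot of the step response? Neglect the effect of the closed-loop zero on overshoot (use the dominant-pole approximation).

Forward path: (28.4 + 0.51s)·5.4/(s(s+6.5)). The closed-loop characteristic equation is s² + (6.5 + 5.4·0.51)s + 5.4·28.4 = 0.
That is s² + 9.254s + 153.4 = 0, so ω_n = 12.38 rad/s and ζ = 9.254/(2·12.38) = 0.3736.
%OS = 100·exp(−πζ/√(1−ζ²)) = 28.2%.

28.2%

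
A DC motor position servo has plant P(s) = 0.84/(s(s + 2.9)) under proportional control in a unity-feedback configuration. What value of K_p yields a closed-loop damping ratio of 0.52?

K_p = 9.26

Closed-loop characteristic equation: s² + 2.9s + K_p·0.84 = 0.
So ω_n = √(0.84K_p) and 2ζω_n = 2.9, giving ζ = 2.9/(2√(0.84K_p)).
Setting ζ = 0.52: √(0.84K_p) = 2.9/(2·0.52) = 2.788, so K_p = 7.776/0.84 = 9.26.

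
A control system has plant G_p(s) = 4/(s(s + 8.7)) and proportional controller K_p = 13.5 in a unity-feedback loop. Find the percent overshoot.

From 1 + K_pG_p(s) = 0: s² + 8.7s + 54 = 0 ⇒ ω_n = 7.348, ζ = 0.592.
%OS = 100·exp(−πζ/√(1−ζ²)) = 100·exp(−π·0.592/√0.6496) = 9.95%.

9.95%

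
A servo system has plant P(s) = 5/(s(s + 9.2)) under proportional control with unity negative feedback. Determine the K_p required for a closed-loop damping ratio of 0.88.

K_p = 5.46

Closed-loop characteristic equation: s² + 9.2s + K_p·5 = 0.
So ω_n = √(5K_p) and 2ζω_n = 9.2, giving ζ = 9.2/(2√(5K_p)).
Setting ζ = 0.88: √(5K_p) = 9.2/(2·0.88) = 5.227, so K_p = 27.32/5 = 5.46.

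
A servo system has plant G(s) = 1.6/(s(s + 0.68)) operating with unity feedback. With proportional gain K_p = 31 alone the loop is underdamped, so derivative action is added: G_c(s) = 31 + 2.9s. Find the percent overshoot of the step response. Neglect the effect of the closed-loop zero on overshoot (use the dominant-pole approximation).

Forward path: (31 + 2.9s)·1.6/(s(s+0.68)). The closed-loop characteristic equation is s² + (0.68 + 1.6·2.9)s + 1.6·31 = 0.
That is s² + 5.32s + 49.6 = 0, so ω_n = 7.043 rad/s and ζ = 5.32/(2·7.043) = 0.3777.
%OS = 100·exp(−πζ/√(1−ζ²)) = 27.8%.

27.8%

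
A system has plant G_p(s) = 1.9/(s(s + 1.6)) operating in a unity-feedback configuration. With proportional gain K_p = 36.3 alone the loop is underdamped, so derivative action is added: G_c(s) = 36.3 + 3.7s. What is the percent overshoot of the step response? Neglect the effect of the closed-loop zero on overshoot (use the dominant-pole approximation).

Forward path: (36.3 + 3.7s)·1.9/(s(s+1.6)). The closed-loop characteristic equation is s² + (1.6 + 1.9·3.7)s + 1.9·36.3 = 0.
That is s² + 8.63s + 68.97 = 0, so ω_n = 8.305 rad/s and ζ = 8.63/(2·8.305) = 0.5196.
%OS = 100·exp(−πζ/√(1−ζ²)) = 14.8%.

14.8%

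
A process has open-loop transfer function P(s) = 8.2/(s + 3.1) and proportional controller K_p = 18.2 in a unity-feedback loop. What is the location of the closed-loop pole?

Closed-loop transfer function: T(s) = K_p·P(s)/(1 + K_p·P(s)) = 149.2/(s + 3.1 + 149.2) = 149.2/(s + 152.3).
The closed-loop pole is at s = −152.3.

s = -152.3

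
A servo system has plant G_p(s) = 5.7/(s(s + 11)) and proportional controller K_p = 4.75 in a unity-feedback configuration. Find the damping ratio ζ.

1 + K_p·G_p(s) = 0 gives s² + 11s + 27.07 = 0.
Matching s² + 2ζω_n s + ω_n²: ω_n = √27.07 = 5.203 rad/s and 2ζω_n = 11, so ζ = 11/(2·5.203) = 1.06.

ζ = 1.06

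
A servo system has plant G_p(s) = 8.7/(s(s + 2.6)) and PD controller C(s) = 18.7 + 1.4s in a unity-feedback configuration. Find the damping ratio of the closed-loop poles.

ζ = 0.579

Forward path: (18.7 + 1.4s)·8.7/(s(s+2.6)). The closed-loop characteristic equation is s² + (2.6 + 8.7·1.4)s + 8.7·18.7 = 0.
That is s² + 14.78s + 162.7 = 0, so ω_n = 12.75 rad/s and ζ = 14.78/(2·12.75) = 0.5794.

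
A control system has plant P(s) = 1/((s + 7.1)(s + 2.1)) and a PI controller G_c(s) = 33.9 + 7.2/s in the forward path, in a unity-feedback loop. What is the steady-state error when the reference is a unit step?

0

The open loop G_c(s)P(s) has a pole at the origin (type 1), so the static position error constant is infinite and e_ss = 1/(1+∞) = 0.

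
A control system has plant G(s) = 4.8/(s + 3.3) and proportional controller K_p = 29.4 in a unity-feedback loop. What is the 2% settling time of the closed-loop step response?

Closed-loop transfer function: T(s) = K_p·G(s)/(1 + K_p·G(s)) = 141.1/(s + 3.3 + 141.1) = 141.1/(s + 144.4).
Time constant τ = 1/144.4 = 0.006924 s, so the 2% settling time is about 4τ = 0.0277 s.

T_s ≈ 0.0277 s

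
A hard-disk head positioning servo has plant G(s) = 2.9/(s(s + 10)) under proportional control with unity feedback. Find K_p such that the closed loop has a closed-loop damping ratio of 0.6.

K_p = 23.9

Closed-loop characteristic equation: s² + 10s + K_p·2.9 = 0.
So ω_n = √(2.9K_p) and 2ζω_n = 10, giving ζ = 10/(2√(2.9K_p)).
Setting ζ = 0.6: √(2.9K_p) = 10/(2·0.6) = 8.333, so K_p = 69.44/2.9 = 23.9.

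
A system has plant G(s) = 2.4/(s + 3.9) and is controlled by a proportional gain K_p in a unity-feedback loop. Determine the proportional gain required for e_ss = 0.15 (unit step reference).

K_p = 9.21

The loop is type 0, so e_ss(step) = 1/(1 + K_pos) with K_pos = K_p·G(0).
G(0) = 0.6154. Require 1/(1 + K_p·0.6154) = 0.15, so 1 + 0.6154·K_p = 6.667.
K_p = (6.667 − 1)/0.6154 = 9.21.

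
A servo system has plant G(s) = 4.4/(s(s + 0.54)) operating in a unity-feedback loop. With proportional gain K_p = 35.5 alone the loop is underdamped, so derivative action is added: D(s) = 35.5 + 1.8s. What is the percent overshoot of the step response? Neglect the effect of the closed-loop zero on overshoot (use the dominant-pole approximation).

32.3%

Forward path: (35.5 + 1.8s)·4.4/(s(s+0.54)). The closed-loop characteristic equation is s² + (0.54 + 4.4·1.8)s + 4.4·35.5 = 0.
That is s² + 8.46s + 156.2 = 0, so ω_n = 12.5 rad/s and ζ = 8.46/(2·12.5) = 0.3385.
%OS = 100·exp(−πζ/√(1−ζ²)) = 32.3%.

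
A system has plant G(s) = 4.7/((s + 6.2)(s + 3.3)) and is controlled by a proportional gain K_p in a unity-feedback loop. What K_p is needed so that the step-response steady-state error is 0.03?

Steady-state error for a unit step on this type-0 loop is 1/(1 + K_p·G(0)).
G(0) = 0.2297. Require 1/(1 + K_p·0.2297) = 0.03, so 1 + 0.2297·K_p = 33.33.
K_p = (33.33 − 1)/0.2297 = 141.

K_p = 141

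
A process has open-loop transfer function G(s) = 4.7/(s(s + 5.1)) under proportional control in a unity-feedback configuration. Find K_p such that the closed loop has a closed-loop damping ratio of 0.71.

Closed-loop characteristic equation: s² + 5.1s + K_p·4.7 = 0.
So ω_n = √(4.7K_p) and 2ζω_n = 5.1, giving ζ = 5.1/(2√(4.7K_p)).
Setting ζ = 0.71: √(4.7K_p) = 5.1/(2·0.71) = 3.592, so K_p = 12.9/4.7 = 2.74.

K_p = 2.74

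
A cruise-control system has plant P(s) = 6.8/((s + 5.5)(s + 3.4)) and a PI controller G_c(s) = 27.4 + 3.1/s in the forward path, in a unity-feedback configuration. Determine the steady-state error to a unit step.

The open loop G_c(s)P(s) has a pole at the origin (type 1), so the static position error constant is infinite and e_ss = 1/(1+∞) = 0.

0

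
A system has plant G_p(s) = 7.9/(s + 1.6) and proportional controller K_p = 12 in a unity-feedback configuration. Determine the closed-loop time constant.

τ = 0.0104 s

Closed-loop transfer function: T(s) = K_p·G_p(s)/(1 + K_p·G_p(s)) = 94.8/(s + 1.6 + 94.8) = 94.8/(s + 96.4).
Time constant τ = 1/96.4 = 0.0104 s.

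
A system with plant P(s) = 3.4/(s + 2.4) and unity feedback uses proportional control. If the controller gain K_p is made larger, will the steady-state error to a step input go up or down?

decrease

e_ss = 1/(1 + K_p·P(0)); a larger K_p raises the denominator, so e_ss decreases.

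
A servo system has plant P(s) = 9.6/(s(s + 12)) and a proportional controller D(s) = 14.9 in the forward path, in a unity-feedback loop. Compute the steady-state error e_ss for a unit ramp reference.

The loop has one pole at the origin (type 1). Velocity error constant K_v = lim_{s→0} s·D(s)P(s) = 14.9·9.6/12 = 11.92.
Steady-state error to a unit ramp: e_ss = 1/K_v = 0.0839.

0.0839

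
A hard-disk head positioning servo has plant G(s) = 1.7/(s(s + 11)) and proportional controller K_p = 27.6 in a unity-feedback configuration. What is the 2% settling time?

The closed-loop denominator s² + 11s + 46.92 gives ω_n = √46.92 = 6.85 and ζ = 11/(2ω_n) = 0.8029.
2% settling time T_s ≈ 4/(ζω_n) = 4/5.5 = 0.727 s.

T_s ≈ 0.727 s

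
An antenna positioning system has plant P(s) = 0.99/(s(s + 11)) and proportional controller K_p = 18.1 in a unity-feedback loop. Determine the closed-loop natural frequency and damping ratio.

1 + K_p·P(s) = 0 gives s² + 11s + 17.92 = 0.
Matching s² + 2ζω_n s + ω_n²: ω_n = √17.92 = 4.233 rad/s and 2ζω_n = 11, so ζ = 11/(2·4.233) = 1.3.

ω_n = 4.23 rad/s, ζ = 1.3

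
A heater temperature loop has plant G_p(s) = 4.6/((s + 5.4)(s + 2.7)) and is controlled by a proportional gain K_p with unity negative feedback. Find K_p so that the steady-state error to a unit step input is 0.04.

Steady-state error for a unit step on this type-0 loop is 1/(1 + K_p·G_p(0)).
G_p(0) = 0.3155. Require 1/(1 + K_p·0.3155) = 0.04, so 1 + 0.3155·K_p = 25.
K_p = (25 − 1)/0.3155 = 76.1.

K_p = 76.1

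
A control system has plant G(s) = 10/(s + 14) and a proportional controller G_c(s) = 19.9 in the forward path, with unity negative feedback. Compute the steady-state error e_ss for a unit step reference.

The loop is type 0. Static position error constant K_pos = G_c(0)·G(0) = 19.9·0.7143 = 14.21.
Steady-state error to a unit step: e_ss = 1/(1+K_pos) = 1/15.21 = 0.0657.

0.0657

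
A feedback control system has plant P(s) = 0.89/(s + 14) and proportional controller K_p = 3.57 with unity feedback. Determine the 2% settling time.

Closed-loop transfer function: T(s) = K_p·P(s)/(1 + K_p·P(s)) = 3.177/(s + 14 + 3.177) = 3.177/(s + 17.18).
Time constant τ = 1/17.18 = 0.05822 s, so the 2% settling time is about 4τ = 0.233 s.

T_s ≈ 0.233 s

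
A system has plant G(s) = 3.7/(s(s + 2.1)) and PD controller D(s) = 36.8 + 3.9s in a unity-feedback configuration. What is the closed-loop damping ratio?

ζ = 0.708

Forward path: (36.8 + 3.9s)·3.7/(s(s+2.1)). The closed-loop characteristic equation is s² + (2.1 + 3.7·3.9)s + 3.7·36.8 = 0.
That is s² + 16.53s + 136.2 = 0, so ω_n = 11.67 rad/s and ζ = 16.53/(2·11.67) = 0.7083.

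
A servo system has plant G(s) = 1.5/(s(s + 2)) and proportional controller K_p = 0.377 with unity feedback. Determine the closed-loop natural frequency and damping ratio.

ω_n = 0.752 rad/s, ζ = 1.33

1 + K_p·G(s) = 0 gives s² + 2s + 0.5655 = 0.
Matching s² + 2ζω_n s + ω_n²: ω_n = √0.5655 = 0.752 rad/s and 2ζω_n = 2, so ζ = 2/(2·0.752) = 1.33.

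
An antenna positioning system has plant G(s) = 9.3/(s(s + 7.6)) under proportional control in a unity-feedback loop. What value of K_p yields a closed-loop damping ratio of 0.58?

K_p = 4.62

Closed-loop characteristic equation: s² + 7.6s + K_p·9.3 = 0.
So ω_n = √(9.3K_p) and 2ζω_n = 7.6, giving ζ = 7.6/(2√(9.3K_p)).
Setting ζ = 0.58: √(9.3K_p) = 7.6/(2·0.58) = 6.552, so K_p = 42.93/9.3 = 4.62.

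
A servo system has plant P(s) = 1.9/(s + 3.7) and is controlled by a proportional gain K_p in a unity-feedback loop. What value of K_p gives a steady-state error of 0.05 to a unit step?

K_p = 37

For a type-0 loop with proportional control, e_ss = 1/(1 + K_p·P(0)).
P(0) = 0.5135. Require 1/(1 + K_p·0.5135) = 0.05, so 1 + 0.5135·K_p = 20.
K_p = (20 − 1)/0.5135 = 37.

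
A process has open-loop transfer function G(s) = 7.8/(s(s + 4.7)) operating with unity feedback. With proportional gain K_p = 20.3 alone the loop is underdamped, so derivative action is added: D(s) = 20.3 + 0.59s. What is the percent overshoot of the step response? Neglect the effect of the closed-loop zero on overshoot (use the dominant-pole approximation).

28.7%

Forward path: (20.3 + 0.59s)·7.8/(s(s+4.7)). The closed-loop characteristic equation is s² + (4.7 + 7.8·0.59)s + 7.8·20.3 = 0.
That is s² + 9.302s + 158.3 = 0, so ω_n = 12.58 rad/s and ζ = 9.302/(2·12.58) = 0.3696.
%OS = 100·exp(−πζ/√(1−ζ²)) = 28.7%.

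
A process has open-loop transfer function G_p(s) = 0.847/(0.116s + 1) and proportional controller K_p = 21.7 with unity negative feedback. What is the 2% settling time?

Closed loop: T(s) = K_p·G_p/(1+K_p·G_p) = 18.38/(0.116s + 1 + 18.38), with pole at s = −(1 + 18.38)/0.116 = −167.1.
τ = 1/167.1 = 0.005986 s, so 2% settling time ≈ 4τ = 0.0239 s.

T_s ≈ 0.0239 s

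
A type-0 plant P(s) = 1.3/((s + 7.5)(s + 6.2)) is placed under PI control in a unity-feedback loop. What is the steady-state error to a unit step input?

The PI controller's integrator makes the forward path type 1, so e_ss to a step is zero.

0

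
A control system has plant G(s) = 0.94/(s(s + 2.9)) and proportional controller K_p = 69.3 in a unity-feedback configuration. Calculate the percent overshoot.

56.3%

From 1 + K_pG(s) = 0: s² + 2.9s + 65.14 = 0 ⇒ ω_n = 8.071, ζ = 0.1797.
%OS = 100·exp(−πζ/√(1−ζ²)) = 100·exp(−π·0.1797/√0.9677) = 56.3%.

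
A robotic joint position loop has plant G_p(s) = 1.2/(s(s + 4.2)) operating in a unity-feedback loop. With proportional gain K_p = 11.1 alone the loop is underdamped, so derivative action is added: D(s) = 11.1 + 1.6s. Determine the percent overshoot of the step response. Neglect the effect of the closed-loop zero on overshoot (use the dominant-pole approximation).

0.796%

Forward path: (11.1 + 1.6s)·1.2/(s(s+4.2)). The closed-loop characteristic equation is s² + (4.2 + 1.2·1.6)s + 1.2·11.1 = 0.
That is s² + 6.12s + 13.32 = 0, so ω_n = 3.65 rad/s and ζ = 6.12/(2·3.65) = 0.8384.
%OS = 100·exp(−πζ/√(1−ζ²)) = 0.796%.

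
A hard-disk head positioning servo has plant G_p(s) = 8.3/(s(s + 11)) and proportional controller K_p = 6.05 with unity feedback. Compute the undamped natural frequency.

ω_n = 7.09 rad/s

1 + K_p·G_p(s) = 0 gives s² + 11s + 50.22 = 0.
So ω_n² = 50.22 ⇒ ω_n = 7.086 rad/s, and ζ = 11/(2ω_n) = 0.776.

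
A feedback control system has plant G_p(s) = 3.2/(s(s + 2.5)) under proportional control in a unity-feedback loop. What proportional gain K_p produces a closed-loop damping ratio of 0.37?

K_p = 3.57

Closed-loop characteristic equation: s² + 2.5s + K_p·3.2 = 0.
So ω_n = √(3.2K_p) and 2ζω_n = 2.5, giving ζ = 2.5/(2√(3.2K_p)).
Setting ζ = 0.37: √(3.2K_p) = 2.5/(2·0.37) = 3.378, so K_p = 11.41/3.2 = 3.57.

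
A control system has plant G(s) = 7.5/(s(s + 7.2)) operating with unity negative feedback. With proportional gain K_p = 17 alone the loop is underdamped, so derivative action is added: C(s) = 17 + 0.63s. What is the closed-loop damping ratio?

ζ = 0.528

Forward path: (17 + 0.63s)·7.5/(s(s+7.2)). The closed-loop characteristic equation is s² + (7.2 + 7.5·0.63)s + 7.5·17 = 0.
That is s² + 11.93s + 127.5 = 0, so ω_n = 11.29 rad/s and ζ = 11.93/(2·11.29) = 0.528.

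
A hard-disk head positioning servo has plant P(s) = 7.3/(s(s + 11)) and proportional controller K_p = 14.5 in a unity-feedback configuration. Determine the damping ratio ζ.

ζ = 0.535

The closed-loop denominator is s(s+11) + 14.5·7.3 = s² + 11s + 105.8.
Matching s² + 2ζω_n s + ω_n²: ω_n = √105.8 = 10.29 rad/s and 2ζω_n = 11, so ζ = 11/(2·10.29) = 0.535.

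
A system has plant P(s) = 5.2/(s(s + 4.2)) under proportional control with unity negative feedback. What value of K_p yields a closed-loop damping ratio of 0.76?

K_p = 1.47

Closed-loop characteristic equation: s² + 4.2s + K_p·5.2 = 0.
So ω_n = √(5.2K_p) and 2ζω_n = 4.2, giving ζ = 4.2/(2√(5.2K_p)).
Setting ζ = 0.76: √(5.2K_p) = 4.2/(2·0.76) = 2.763, so K_p = 7.635/5.2 = 1.47.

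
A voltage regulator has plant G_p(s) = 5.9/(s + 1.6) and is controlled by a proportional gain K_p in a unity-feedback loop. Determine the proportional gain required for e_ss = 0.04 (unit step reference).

K_p = 6.51

The loop is type 0, so e_ss(step) = 1/(1 + K_pos) with K_pos = K_p·G_p(0).
G_p(0) = 3.688. Require 1/(1 + K_p·3.688) = 0.04, so 1 + 3.688·K_p = 25.
K_p = (25 − 1)/3.688 = 6.51.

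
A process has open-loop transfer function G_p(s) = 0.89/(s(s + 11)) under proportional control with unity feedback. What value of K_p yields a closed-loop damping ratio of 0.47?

Closed-loop characteristic equation: s² + 11s + K_p·0.89 = 0.
So ω_n = √(0.89K_p) and 2ζω_n = 11, giving ζ = 11/(2√(0.89K_p)).
Setting ζ = 0.47: √(0.89K_p) = 11/(2·0.47) = 11.7, so K_p = 136.9/0.89 = 154.

K_p = 154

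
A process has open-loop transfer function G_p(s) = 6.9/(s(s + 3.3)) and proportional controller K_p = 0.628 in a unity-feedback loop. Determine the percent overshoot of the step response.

1.68%

From 1 + K_pG_p(s) = 0: s² + 3.3s + 4.333 = 0 ⇒ ω_n = 2.082, ζ = 0.7926.
%OS = 100·exp(−πζ/√(1−ζ²)) = 100·exp(−π·0.7926/√0.3717) = 1.68%.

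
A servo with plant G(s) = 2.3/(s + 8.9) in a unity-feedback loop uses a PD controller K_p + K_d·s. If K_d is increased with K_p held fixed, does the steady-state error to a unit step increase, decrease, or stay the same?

K_d affects only the transient (the s-coefficient); the DC loop gain, and hence e_ss, depends only on K_p.

unchanged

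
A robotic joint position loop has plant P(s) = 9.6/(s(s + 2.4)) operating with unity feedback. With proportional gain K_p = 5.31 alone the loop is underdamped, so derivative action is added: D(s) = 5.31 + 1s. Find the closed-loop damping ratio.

ζ = 0.84

Forward path: (5.31 + 1s)·9.6/(s(s+2.4)). The closed-loop characteristic equation is s² + (2.4 + 9.6·1)s + 9.6·5.31 = 0.
That is s² + 12s + 50.98 = 0, so ω_n = 7.14 rad/s and ζ = 12/(2·7.14) = 0.8404.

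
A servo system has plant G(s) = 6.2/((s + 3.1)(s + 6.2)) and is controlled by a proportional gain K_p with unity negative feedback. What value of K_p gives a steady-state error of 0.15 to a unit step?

K_p = 17.6

The loop is type 0, so e_ss(step) = 1/(1 + K_pos) with K_pos = K_p·G(0).
G(0) = 0.3226. Require 1/(1 + K_p·0.3226) = 0.15, so 1 + 0.3226·K_p = 6.667.
K_p = (6.667 − 1)/0.3226 = 17.6.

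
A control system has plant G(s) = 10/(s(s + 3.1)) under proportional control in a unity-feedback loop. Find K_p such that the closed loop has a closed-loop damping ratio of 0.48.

Closed-loop characteristic equation: s² + 3.1s + K_p·10 = 0.
So ω_n = √(10K_p) and 2ζω_n = 3.1, giving ζ = 3.1/(2√(10K_p)).
Setting ζ = 0.48: √(10K_p) = 3.1/(2·0.48) = 3.229, so K_p = 10.43/10 = 1.04.

K_p = 1.04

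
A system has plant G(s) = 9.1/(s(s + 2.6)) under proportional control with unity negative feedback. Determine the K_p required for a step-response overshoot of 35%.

K_p = 1.85

From %OS = 100·exp(−πζ/√(1−ζ²)) = 35%, ζ = −ln(0.35)/√(π²+ln²(0.35)) = 0.3169.
Characteristic equation s² + 2.6s + 9.1K_p = 0 gives ζ = 2.6/(2√(9.1K_p)).
Setting ζ = 0.3169: √(9.1K_p) = 2.6/(2·0.3169) = 4.102, so K_p = 16.82/9.1 = 1.85.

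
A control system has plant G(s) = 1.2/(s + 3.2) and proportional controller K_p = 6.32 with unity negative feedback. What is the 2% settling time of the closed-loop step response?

Closed-loop transfer function: T(s) = K_p·G(s)/(1 + K_p·G(s)) = 7.584/(s + 3.2 + 7.584) = 7.584/(s + 10.78).
Time constant τ = 1/10.78 = 0.09273 s, so the 2% settling time is about 4τ = 0.371 s.

T_s ≈ 0.371 s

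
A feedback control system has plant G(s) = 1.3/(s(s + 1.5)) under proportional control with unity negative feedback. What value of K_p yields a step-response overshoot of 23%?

K_p = 2.41

From %OS = 100·exp(−πζ/√(1−ζ²)) = 23%, ζ = −ln(0.23)/√(π²+ln²(0.23)) = 0.4237.
Characteristic equation s² + 1.5s + 1.3K_p = 0 gives ζ = 1.5/(2√(1.3K_p)).
Setting ζ = 0.4237: √(1.3K_p) = 1.5/(2·0.4237) = 1.77, so K_p = 3.133/1.3 = 2.41.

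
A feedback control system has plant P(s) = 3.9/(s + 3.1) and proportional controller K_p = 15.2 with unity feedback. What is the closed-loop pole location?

s = -62.38

Closed-loop transfer function: T(s) = K_p·P(s)/(1 + K_p·P(s)) = 59.28/(s + 3.1 + 59.28) = 59.28/(s + 62.38).
The closed-loop pole is at s = −62.38.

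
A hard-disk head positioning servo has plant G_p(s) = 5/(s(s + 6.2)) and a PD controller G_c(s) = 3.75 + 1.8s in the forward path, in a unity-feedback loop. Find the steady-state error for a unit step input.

0

The open loop G_c(s)G_p(s) has a pole at the origin (type 1), so the static position error constant is infinite and e_ss = 1/(1+∞) = 0.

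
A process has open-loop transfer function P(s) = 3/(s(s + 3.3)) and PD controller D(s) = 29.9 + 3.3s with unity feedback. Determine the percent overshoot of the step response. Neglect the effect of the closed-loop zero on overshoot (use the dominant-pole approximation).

Forward path: (29.9 + 3.3s)·3/(s(s+3.3)). The closed-loop characteristic equation is s² + (3.3 + 3·3.3)s + 3·29.9 = 0.
That is s² + 13.2s + 89.7 = 0, so ω_n = 9.471 rad/s and ζ = 13.2/(2·9.471) = 0.6969.
%OS = 100·exp(−πζ/√(1−ζ²)) = 4.72%.

4.72%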